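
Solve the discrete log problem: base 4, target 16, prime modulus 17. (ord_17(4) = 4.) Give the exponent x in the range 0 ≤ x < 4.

2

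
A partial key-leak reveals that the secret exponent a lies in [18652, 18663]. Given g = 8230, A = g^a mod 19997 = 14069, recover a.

18652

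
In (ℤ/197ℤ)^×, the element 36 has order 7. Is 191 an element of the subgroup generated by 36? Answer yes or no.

yes

⟨36⟩ has order 7; its elements mod 197 are {1, 36, 104, 114, 164, 178, 191}.
191 is in this set.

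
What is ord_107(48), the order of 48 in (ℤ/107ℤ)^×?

The order of 48 must divide p − 1 = 106 = 2 · 53.
Divisors: 1, 2, 53, 106.
Check each in increasing order: 48^1 ≡ 48;  48^2 ≡ 57;  48^53 ≡ 1.
Smallest exponent giving 1 is 53.

53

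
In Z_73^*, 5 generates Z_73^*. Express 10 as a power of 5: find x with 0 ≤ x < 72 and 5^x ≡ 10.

Baby-step giant-step with m = ceil(sqrt(72)) = 9.
Baby table (5^j mod 73 for j=0..8):
  0:1  1:5  2:25  3:52  4:41  5:59  6:3  7:15
  8:2
Giant step factor: 5^(-9) ≡ 22 (mod 73).
Scan 10·22^i mod 73 for i = 0, 1, …:
  i=0: 10   i=1: 1
Match at i=1, j=0: x = 1·9 + 0 = 9.

9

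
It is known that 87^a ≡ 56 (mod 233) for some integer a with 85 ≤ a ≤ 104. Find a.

94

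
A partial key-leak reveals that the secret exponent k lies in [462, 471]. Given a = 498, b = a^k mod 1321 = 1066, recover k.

467

Compute 498^462 mod 1321 = 1313, then multiply by 498 repeatedly:
  498^462=1313  498^463=1300  498^464=110  498^465=619  498^466=469
  498^467=1066
Found 1066 at exponent 467.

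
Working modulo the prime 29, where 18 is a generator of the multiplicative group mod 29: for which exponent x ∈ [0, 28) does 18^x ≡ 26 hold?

Successive powers of 18 modulo 29:
  18^0=1  18^1=18  18^2=5  18^3=3  18^4=25  18^5=15
  18^6=9  18^7=17  18^8=16  18^9=27  18^10=22  18^11=19
  18^12=23  18^13=8  18^14=28  18^15=11  18^16=24  18^17=26
So 18^17 ≡ 26 (mod 29), giving x = 17.

17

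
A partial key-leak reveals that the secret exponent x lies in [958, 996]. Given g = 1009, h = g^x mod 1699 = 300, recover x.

Compute 1009^958 mod 1699 = 1208, then multiply by 1009 repeatedly:
  1009^958=1208  1009^959=689  1009^960=310  1009^961=174  1009^962=569
  1009^963=1558  1009^964=447  1009^965=788  1009^966=1659  1009^967=416
  1009^968=91  1009^969=73  1009^970=600  1009^971=556  1009^972=334
  1009^973=604  1009^974=1194  1009^975=155  1009^976=87  1009^977=1134
  1009^978=779  1009^979=1073  1009^980=394  1009^981=1679  1009^982=208
  1009^983=895  1009^984=886  1009^985=300
Found 300 at exponent 985.

985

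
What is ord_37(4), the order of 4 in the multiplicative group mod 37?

The order of 4 must divide p − 1 = 36 = 2^2 · 3^2.
Divisors: 1, 2, 3, 4, 6, 9, 12, 18, 36.
Check each in increasing order: 4^1 ≡ 4;  4^2 ≡ 16;  4^3 ≡ 27;  4^4 ≡ 34;  4^6 ≡ 26;  4^9 ≡ 36;  4^12 ≡ 10;  4^18 ≡ 1.
Smallest exponent giving 1 is 18.

18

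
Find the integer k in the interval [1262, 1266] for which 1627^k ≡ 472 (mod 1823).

1265

Compute 1627^1262 mod 1823 = 727, then multiply by 1627 repeatedly:
  1627^1262=727  1627^1263=1525  1627^1264=72  1627^1265=472
Found 472 at exponent 1265.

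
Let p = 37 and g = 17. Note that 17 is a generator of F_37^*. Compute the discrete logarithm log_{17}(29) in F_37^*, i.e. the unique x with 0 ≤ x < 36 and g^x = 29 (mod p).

3

Successive powers of 17 modulo 37:
  17^0=1  17^1=17  17^2=30  17^3=29
So 17^3 ≡ 29 (mod 37), giving x = 3.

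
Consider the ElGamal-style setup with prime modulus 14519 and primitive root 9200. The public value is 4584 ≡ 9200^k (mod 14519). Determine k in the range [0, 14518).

13753

Baby-step giant-step with m = ceil(sqrt(14518)) = 121.
Baby table (9200^j mod 14519 for j=0..120):
  0:1  1:9200  2:8749  3:11983  4:833  5:12087  6:13898  7:7286
  8:11496  9:6804  10:5391  11:296  12:8147  13:5322  14:4332  15:14264
  16:6078  17:4931  18:7844  19:5370  20:10362  21:13165  22:502  23:1358
  24:7260  25:4600  26:11634  27:13251  28:7676  29:13303  30:6949  31:3643
  32:5748  33:3402  34:9955  35:148  36:11333  37:2661  38:2166  39:7132
  40:3039  41:9725  42:3922  43:2685  44:5181  45:13842  46:251  47:679
  48:3630  49:2300  50:5817  51:13885  52:3838  53:13911  54:10734  55:9081
  56:2874  57:1701  58:12237  59:74  60:12926  61:8590  62:1083  63:3566
  64:8779  65:12122  66:1961  67:8602  68:9850  69:6921  70:7385  71:7599
  72:1815  73:1150  74:10168  75:14202  76:1919  77:14215  78:5367  79:11800
  80:1437  81:8110  82:13378  83:37  84:6463  85:4295  86:7801  87:1783
  88:11649  89:6061  90:8240  91:4301  92:4925  93:10720  94:10952  95:11059
  96:8167  97:575  98:5084  99:7101  100:8219  101:14367  102:9943  103:5900
  104:7978  105:4055  106:6689  107:7278  108:10491  109:9407  110:11160  111:8151
  112:13084  113:10290  114:4120  115:9410  116:9722  117:5360  118:5476  119:12789
  120:11343
Giant step factor: 9200^(-121) ≡ 14317 (mod 14519).
Scan 4584·14317^i mod 14519 for i = 0, 1, …:
  i=0: 4584   i=1: 3248   i=2: 11778   i=3: 1960
  i=4: 10612   i=5: 5188   i=6: 11911   i=7: 4132
  i=8: 7438   i=9: 7500     …   i=112: 13865
  i=113: 1437
Match at i=113, j=80: k = 113·121 + 80 = 13753.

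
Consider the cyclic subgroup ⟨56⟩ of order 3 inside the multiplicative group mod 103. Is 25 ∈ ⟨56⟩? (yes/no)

⟨56⟩ has order 3; its elements mod 103 are {1, 46, 56}.
25 is not in this set.

no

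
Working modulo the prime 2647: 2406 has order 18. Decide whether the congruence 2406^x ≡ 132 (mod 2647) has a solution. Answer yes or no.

no

⟨2406⟩ has order 18; its elements mod 2647 are {1, 153, 173, 185, 186, 241, 414, 659, 812, 1835, 1988, 2233, 2406, 2461, 2462, 2474, 2494, 2646}.
132 is not in this set.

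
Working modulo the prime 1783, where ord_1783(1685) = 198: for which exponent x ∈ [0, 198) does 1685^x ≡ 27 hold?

109

Baby-step giant-step with m = ceil(sqrt(198)) = 15.
Baby table (1685^j mod 1783 for j=0..14):
  0:1  1:1685  2:689  3:232  4:443  5:1161  6:334  7:1145
  8:119  9:819  10:1756  11:863  12:1010  13:868  14:520
Giant step factor: 1685^(-15) ≡ 728 (mod 1783).
Scan 27·728^i mod 1783 for i = 0, 1, …:
  i=0: 27   i=1: 43   i=2: 993   i=3: 789
  i=4: 266   i=5: 1084   i=6: 1066   i=7: 443
Match at i=7, j=4: x = 7·15 + 4 = 109.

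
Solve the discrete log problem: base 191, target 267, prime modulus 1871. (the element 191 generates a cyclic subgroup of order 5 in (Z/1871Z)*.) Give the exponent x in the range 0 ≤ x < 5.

Successive powers of 191 modulo 1871:
  191^0=1  191^1=191  191^2=932  191^3=267
So 191^3 ≡ 267 (mod 1871), giving x = 3.

3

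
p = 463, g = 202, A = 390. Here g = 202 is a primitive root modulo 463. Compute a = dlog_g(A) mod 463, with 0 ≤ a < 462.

Baby-step giant-step with m = ceil(sqrt(462)) = 22.
Baby table (202^j mod 463 for j=0..21):
  0:1  1:202  2:60  3:82  4:359  5:290  6:242  7:269
  8:167  9:398  10:297  11:267  12:226  13:278  14:133  15:12
  16:109  17:257  18:58  19:141  20:239  21:126
Giant step factor: 202^(-22) ≡ 178 (mod 463).
Scan 390·178^i mod 463 for i = 0, 1, …:
  i=0: 390   i=1: 433   i=2: 216   i=3: 19
  i=4: 141
Match at i=4, j=19: a = 4·22 + 19 = 107.

107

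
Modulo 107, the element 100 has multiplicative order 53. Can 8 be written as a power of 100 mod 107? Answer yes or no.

8 ∈ ⟨100⟩ iff 8^53 ≡ 1 (mod 107), since |⟨100⟩| = 53.
8^53 mod 107 = 106.
Since 106 ≠ 1, 8 does not lie in the subgroup.

no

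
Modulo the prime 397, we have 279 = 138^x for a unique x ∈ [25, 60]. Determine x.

40

Compute 138^25 mod 397 = 175, then multiply by 138 repeatedly:
  138^25=175  138^26=330  138^27=282  138^28=10  138^29=189
  138^30=277  138^31=114  138^32=249  138^33=220  138^34=188
  138^35=139  138^36=126  138^37=317  138^38=76  138^39=166
  138^40=279
Found 279 at exponent 40.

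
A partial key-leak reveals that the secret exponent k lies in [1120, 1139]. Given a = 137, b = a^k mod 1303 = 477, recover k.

Compute 137^1120 mod 1303 = 111, then multiply by 137 repeatedly:
  137^1120=111  137^1121=874  137^1122=1165  137^1123=639  137^1124=242
  137^1125=579  137^1126=1143  137^1127=231  137^1128=375  137^1129=558
  137^1130=872  137^1131=891  137^1132=888  137^1133=477
Found 477 at exponent 1133.

1133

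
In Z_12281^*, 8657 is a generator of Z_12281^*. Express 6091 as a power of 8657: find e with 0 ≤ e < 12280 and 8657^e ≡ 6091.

Baby-step giant-step with m = ceil(sqrt(12280)) = 111.
Baby table (8657^j mod 12281 for j=0..110):
  0:1  1:8657  2:4987  3:4744  4:1144  5:5122  6:6744  7:11215
  8:6950  9:1531  10:2668  11:8596  12:4993  13:7562  14:6504  15:9024
  16:1327  17:5104  18:10571  19:7416  20:7525  21:5501  22:8720  23:10014
  24:11900  25:5272  26:3508  27:10124  28:6252  29:1197  30:9546  31:873
  32:4746  33:6177  34:2815  35:3951  36:1222  37:4913  38:2738  39:536
  40:10215  41:8055  42:617  43:11415  44:6729  45:4170  46:5831  47:4057
  48:10070  49:5452  50:2081  51:11271  52:502  53:10621  54:10431  55:11255
  56:9362  57:4515  58:8213  59:5232  60:1096  61:7140  62:707  63:4561
  64:1162  65:1295  66:10543  67:10640  68:2980  69:7760  70:1250  71:1689
  72:7283  73:10558  74:5404  75:4099  76:5234  77:6129  78:4833  79:10195
  80:6849  81:11406  82:2502  83:8411  84:12259  85:6042  86:815  87:6161
  88:11675  89:10126  90:11285  91:11171  92:6753  93:3161  94:2709  95:7384
  96:683  97:5570  98:4284  99:10249  100:7649  101:10522  102:777  103:8782
  104:6384  105:1788  106:4656  107:750  108:8382  109:6826  110:8791
Giant step factor: 8657^(-111) ≡ 5008 (mod 12281).
Scan 6091·5008^i mod 12281 for i = 0, 1, …:
  i=0: 6091   i=1: 10005   i=2: 10841   i=3: 9708
  i=4: 9466   i=5: 1068   i=6: 6309   i=7: 8740
  i=8: 436   i=9: 9751     …   i=58: 9536
  i=59: 7760
Match at i=59, j=69: e = 59·111 + 69 = 6618.

6618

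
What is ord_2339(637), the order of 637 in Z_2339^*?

The order of 637 must divide p − 1 = 2338 = 2 · 7 · 167.
Divisors: 1, 2, 7, 14, 167, 334, 1169, 2338.
Check each in increasing order: 637^1 ≡ 637;  637^2 ≡ 1122;  637^7 ≡ 201;  637^14 ≡ 638;  637^167 ≡ 1015;  637^334 ≡ 1065;  637^1169 ≡ 1.
Smallest exponent giving 1 is 1169.

1169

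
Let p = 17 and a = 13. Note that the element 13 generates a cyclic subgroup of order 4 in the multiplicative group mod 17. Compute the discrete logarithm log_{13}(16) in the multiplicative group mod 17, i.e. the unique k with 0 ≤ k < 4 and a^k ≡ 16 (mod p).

2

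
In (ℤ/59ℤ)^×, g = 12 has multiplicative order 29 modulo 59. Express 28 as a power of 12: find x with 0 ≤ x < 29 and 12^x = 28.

Successive powers of 12 modulo 59:
  12^0=1  12^1=12  12^2=26  12^3=17  12^4=27  12^5=29
  12^6=53  12^7=46  12^8=21  12^9=16  12^10=15  12^11=3
  12^12=36  12^13=19  12^14=51  12^15=22  12^16=28
So 12^16 ≡ 28 (mod 59), giving x = 16.

16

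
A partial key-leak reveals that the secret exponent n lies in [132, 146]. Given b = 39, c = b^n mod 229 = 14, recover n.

140

Compute 39^132 mod 229 = 61, then multiply by 39 repeatedly:
  39^132=61  39^133=89  39^134=36  39^135=30  39^136=25
  39^137=59  39^138=11  39^139=200  39^140=14
Found 14 at exponent 140.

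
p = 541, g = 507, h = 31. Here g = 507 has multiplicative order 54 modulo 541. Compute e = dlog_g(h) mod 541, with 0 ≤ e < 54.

Successive powers of 507 modulo 541:
  507^0=1  507^1=507  507^2=74  507^3=189  507^4=66  507^5=461
  507^6=15  507^7=31
So 507^7 ≡ 31 (mod 541), giving e = 7.

7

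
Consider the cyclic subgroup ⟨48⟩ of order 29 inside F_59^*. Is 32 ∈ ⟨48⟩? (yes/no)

no

32 ∈ ⟨48⟩ iff 32^29 ≡ 1 (mod 59), since |⟨48⟩| = 29.
32^29 mod 59 = 58.
Since 58 ≠ 1, 32 does not lie in the subgroup.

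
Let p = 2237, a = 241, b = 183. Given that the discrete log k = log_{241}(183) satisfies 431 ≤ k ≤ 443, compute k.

443

Compute 241^431 mod 2237 = 1739, then multiply by 241 repeatedly:
  241^431=1739  241^432=780  241^433=72  241^434=1693  241^435=879
  241^436=1561  241^437=385  241^438=1068  241^439=133  241^440=735
  241^441=412  241^442=864  241^443=183
Found 183 at exponent 443.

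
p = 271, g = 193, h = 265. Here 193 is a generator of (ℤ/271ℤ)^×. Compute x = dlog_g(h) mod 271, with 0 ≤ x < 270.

Baby-step giant-step with m = ceil(sqrt(270)) = 17.
Baby table (193^j mod 271 for j=0..16):
  0:1  1:193  2:122  3:240  4:250  5:12  6:148  7:109
  8:170  9:19  10:144  11:150  12:224  13:143  14:228  15:102
  16:174
Giant step factor: 193^(-17) ≡ 234 (mod 271).
Scan 265·234^i mod 271 for i = 0, 1, …:
  i=0: 265   i=1: 222   i=2: 187   i=3: 127
  i=4: 179   i=5: 152   i=6: 67   i=7: 231
  i=8: 125   i=9: 253   i=10: 124   i=11: 19
Match at i=11, j=9: x = 11·17 + 9 = 196.

196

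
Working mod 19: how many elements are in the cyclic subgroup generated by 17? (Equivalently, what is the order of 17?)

9

The order of 17 must divide p − 1 = 18 = 2 · 3^2.
Divisors: 1, 2, 3, 6, 9, 18.
Check each in increasing order: 17^1 ≡ 17;  17^2 ≡ 4;  17^3 ≡ 11;  17^6 ≡ 7;  17^9 ≡ 1.
Smallest exponent giving 1 is 9.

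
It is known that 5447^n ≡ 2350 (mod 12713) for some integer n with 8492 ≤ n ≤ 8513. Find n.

8495

Compute 5447^8492 mod 12713 = 10000, then multiply by 5447 repeatedly:
  5447^8492=10000  5447^8493=7508  5447^8494=11068  5447^8495=2350
Found 2350 at exponent 8495.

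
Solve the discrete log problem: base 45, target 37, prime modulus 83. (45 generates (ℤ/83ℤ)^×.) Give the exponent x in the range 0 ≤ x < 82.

Baby-step giant-step with m = ceil(sqrt(82)) = 10.
Baby table (45^j mod 83 for j=0..9):
  0:1  1:45  2:33  3:74  4:10  5:35  6:81  7:76
  8:17  9:18
Giant step factor: 45^(-10) ≡ 29 (mod 83).
Scan 37·29^i mod 83 for i = 0, 1, …:
  i=0: 37   i=1: 77   i=2: 75   i=3: 17
Match at i=3, j=8: x = 3·10 + 8 = 38.

38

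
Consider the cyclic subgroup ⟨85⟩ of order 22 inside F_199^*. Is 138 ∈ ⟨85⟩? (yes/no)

yes

⟨85⟩ has order 22; its elements mod 199 are {1, 11, 18, 60, 61, 62, 63, 74, 78, 85, 96, 103, 114, 121, 125, 136, 137, 138, 139, 181, 188, 198}.
138 is in this set.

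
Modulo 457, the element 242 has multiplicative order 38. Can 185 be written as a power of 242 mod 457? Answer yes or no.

yes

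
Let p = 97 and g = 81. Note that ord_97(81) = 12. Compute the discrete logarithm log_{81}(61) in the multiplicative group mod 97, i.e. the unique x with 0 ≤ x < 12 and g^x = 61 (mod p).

4

Successive powers of 81 modulo 97:
  81^0=1  81^1=81  81^2=62  81^3=75  81^4=61
So 81^4 ≡ 61 (mod 97), giving x = 4.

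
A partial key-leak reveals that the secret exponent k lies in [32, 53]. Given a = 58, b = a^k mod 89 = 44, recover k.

Compute 58^32 mod 89 = 39, then multiply by 58 repeatedly:
  58^32=39  58^33=37  58^34=10  58^35=46  58^36=87
  58^37=62  58^38=36  58^39=41  58^40=64  58^41=63
  58^42=5  58^43=23  58^44=88  58^45=31  58^46=18
  58^47=65  58^48=32  58^49=76  58^50=47  58^51=56
  58^52=44
Found 44 at exponent 52.

52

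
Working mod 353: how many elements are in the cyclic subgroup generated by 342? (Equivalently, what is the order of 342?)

88

The order of 342 must divide p − 1 = 352 = 2^5 · 11.
Divisors: 1, 2, 4, 8, 11, 16, 22, 32, 44, 88, 176, 352.
Check each in increasing order: 342^1 ≡ 342;  342^2 ≡ 121;  342^4 ≡ 168;  342^8 ≡ 337;  342^11 ≡ 116;  342^16 ≡ 256;  342^22 ≡ 42;  342^32 ≡ 231;  342^44 ≡ 352;  342^88 ≡ 1.
Smallest exponent giving 1 is 88.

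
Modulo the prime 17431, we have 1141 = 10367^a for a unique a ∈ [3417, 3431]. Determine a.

Compute 10367^3417 mod 17431 = 5392, then multiply by 10367 repeatedly:
  10367^3417=5392  10367^3418=15078  10367^3419=9849  10367^3420=11216  10367^3421=11502
  10367^3422=13194  10367^3423=1141
Found 1141 at exponent 3423.

3423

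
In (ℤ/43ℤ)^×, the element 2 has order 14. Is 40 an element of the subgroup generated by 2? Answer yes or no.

⟨2⟩ has order 14; its elements mod 43 are {1, 2, 4, 8, 11, 16, 21, 22, 27, 32, 35, 39, 41, 42}.
40 is not in this set.

no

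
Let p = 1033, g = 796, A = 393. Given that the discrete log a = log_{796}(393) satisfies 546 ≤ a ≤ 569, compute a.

551

Compute 796^546 mod 1033 = 488, then multiply by 796 repeatedly:
  796^546=488  796^547=40  796^548=850  796^549=1018  796^550=456
  796^551=393
Found 393 at exponent 551.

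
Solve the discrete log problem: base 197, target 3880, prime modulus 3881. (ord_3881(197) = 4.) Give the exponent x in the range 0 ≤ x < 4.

2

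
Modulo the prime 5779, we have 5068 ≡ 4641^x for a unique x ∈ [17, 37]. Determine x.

19

Compute 4641^17 mod 5779 = 1570, then multiply by 4641 repeatedly:
  4641^17=1570  4641^18=4830  4641^19=5068
Found 5068 at exponent 19.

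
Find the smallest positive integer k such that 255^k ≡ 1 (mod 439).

The order of 255 must divide p − 1 = 438 = 2 · 3 · 73.
Divisors: 1, 2, 3, 6, 73, 146, 219, 438.
Check each in increasing order: 255^1 ≡ 255;  255^2 ≡ 53;  255^3 ≡ 345;  255^6 ≡ 56;  255^73 ≡ 267;  255^146 ≡ 171;  255^219 ≡ 1.
Smallest exponent giving 1 is 219.

219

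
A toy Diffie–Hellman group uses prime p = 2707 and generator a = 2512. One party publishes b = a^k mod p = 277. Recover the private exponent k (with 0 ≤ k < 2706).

Baby-step giant-step with m = ceil(sqrt(2706)) = 53.
Baby table (2512^j mod 2707 for j=0..52):
  0:1  1:2512  2:127  3:2305  4:2594  5:379  6:1891  7:2114
  8:1941  9:485  10:170  11:2041  12:2641  13:2042  14:2446  15:2169
  16:2044  17:2056  18:2423  19:1240  20:1830  21:474  22:2315  23:644
  24:1649  25:578  26:984  27:317  28:446  29:2361  30:2502  31:2077
  32:1035  33:1200  34:1509  35:808  36:2153  37:2457  38:24  39:734
  40:341  41:1180  42:2702  43:975  44:2072  45:2010  46:565  47:812
  48:1373  49:258  50:1123  51:282  52:1857
Giant step factor: 2512^(-53) ≡ 1599 (mod 2707).
Scan 277·1599^i mod 2707 for i = 0, 1, …:
  i=0: 277   i=1: 1682   i=2: 1467   i=3: 1471
  i=4: 2453   i=5: 2611   i=6: 795   i=7: 1622
  i=8: 272   i=9: 1808     …   i=26: 2374
  i=27: 812
Match at i=27, j=47: k = 27·53 + 47 = 1478.

1478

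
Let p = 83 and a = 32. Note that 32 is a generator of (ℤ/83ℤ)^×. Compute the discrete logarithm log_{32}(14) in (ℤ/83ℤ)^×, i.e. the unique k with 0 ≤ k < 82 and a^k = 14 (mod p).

51

Baby-step giant-step with m = ceil(sqrt(82)) = 10.
Baby table (32^j mod 83 for j=0..9):
  0:1  1:32  2:28  3:66  4:37  5:22  6:40  7:35
  8:41  9:67
Giant step factor: 32^(-10) ≡ 77 (mod 83).
Scan 14·77^i mod 83 for i = 0, 1, …:
  i=0: 14   i=1: 82   i=2: 6   i=3: 47
  i=4: 50   i=5: 32
Match at i=5, j=1: k = 5·10 + 1 = 51.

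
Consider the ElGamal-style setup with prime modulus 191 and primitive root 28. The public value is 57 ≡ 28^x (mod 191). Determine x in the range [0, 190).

Baby-step giant-step with m = ceil(sqrt(190)) = 14.
Baby table (28^j mod 191 for j=0..13):
  0:1  1:28  2:20  3:178  4:18  5:122  6:169  7:148
  8:133  9:95  10:177  11:181  12:102  13:182
Giant step factor: 28^(-14) ≡ 72 (mod 191).
Scan 57·72^i mod 191 for i = 0, 1, …:
  i=0: 57   i=1: 93   i=2: 11   i=3: 28
Match at i=3, j=1: x = 3·14 + 1 = 43.

43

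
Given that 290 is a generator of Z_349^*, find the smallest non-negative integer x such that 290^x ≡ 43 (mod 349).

109

Baby-step giant-step with m = ceil(sqrt(348)) = 19.
Baby table (290^j mod 349 for j=0..18):
  0:1  1:290  2:340  3:182  4:81  5:107  6:318  7:84
  8:279  9:291  10:281  11:173  12:263  13:188  14:76  15:53
  16:14  17:221  18:223
Giant step factor: 290^(-19) ≡ 236 (mod 349).
Scan 43·236^i mod 349 for i = 0, 1, …:
  i=0: 43   i=1: 27   i=2: 90   i=3: 300
  i=4: 302   i=5: 76
Match at i=5, j=14: x = 5·19 + 14 = 109.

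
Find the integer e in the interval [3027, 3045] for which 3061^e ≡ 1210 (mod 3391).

Compute 3061^3027 mod 3391 = 2679, then multiply by 3061 repeatedly:
  3061^3027=2679  3061^3028=981  3061^3029=1806  3061^3030=836  3061^3031=2182
  3061^3032=2223  3061^3033=2257  3061^3034=1210
Found 1210 at exponent 3034.

3034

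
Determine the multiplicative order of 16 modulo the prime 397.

11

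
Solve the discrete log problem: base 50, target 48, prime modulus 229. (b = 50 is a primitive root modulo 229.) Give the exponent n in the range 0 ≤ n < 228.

Baby-step giant-step with m = ceil(sqrt(228)) = 16.
Baby table (50^j mod 229 for j=0..15):
  0:1  1:50  2:210  3:195  4:132  5:188  6:11  7:92
  8:20  9:84  10:78  11:7  12:121  13:96  14:220  15:8
Giant step factor: 50^(-16) ≡ 75 (mod 229).
Scan 48·75^i mod 229 for i = 0, 1, …:
  i=0: 48   i=1: 165   i=2: 9   i=3: 217
  i=4: 16   i=5: 55   i=6: 3   i=7: 225
  i=8: 158   i=9: 171   i=10: 1
Match at i=10, j=0: n = 10·16 + 0 = 160.

160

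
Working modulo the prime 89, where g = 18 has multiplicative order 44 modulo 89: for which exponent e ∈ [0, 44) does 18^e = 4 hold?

36

Baby-step giant-step with m = ceil(sqrt(44)) = 7.
Baby table (18^j mod 89 for j=0..6):
  0:1  1:18  2:57  3:47  4:45  5:9  6:73
Giant step factor: 18^(-7) ≡ 72 (mod 89).
Scan 4·72^i mod 89 for i = 0, 1, …:
  i=0: 4   i=1: 21   i=2: 88   i=3: 17
  i=4: 67   i=5: 18
Match at i=5, j=1: e = 5·7 + 1 = 36.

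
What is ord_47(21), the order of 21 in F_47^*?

The order of 21 must divide p − 1 = 46 = 2 · 23.
Divisors: 1, 2, 23, 46.
Check each in increasing order: 21^1 ≡ 21;  21^2 ≡ 18;  21^23 ≡ 1.
Smallest exponent giving 1 is 23.

23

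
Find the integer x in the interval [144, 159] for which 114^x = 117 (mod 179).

156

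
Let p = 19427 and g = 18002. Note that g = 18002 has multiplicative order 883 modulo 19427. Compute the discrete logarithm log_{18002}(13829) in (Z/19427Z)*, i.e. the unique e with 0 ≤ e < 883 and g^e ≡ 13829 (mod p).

511

Baby-step giant-step with m = ceil(sqrt(883)) = 30.
Baby table (18002^j mod 19427 for j=0..29):
  0:1  1:18002  2:10217  3:11025  4:5818  5:4679  6:15313  7:14923
  8:7290  9:5195  10:18239  11:2751  12:4079  13:15525  14:4228  15:16897
  16:11255  17:8327  18:3922  19:6126  20:12600  21:14975  22:10898  23:11950
  24:8729  25:13882  26:14263  27:15294  28:3144  29:7437
Giant step factor: 18002^(-30) ≡ 14775 (mod 19427).
Scan 13829·14775^i mod 19427 for i = 0, 1, …:
  i=0: 13829   i=1: 9716   i=2: 7797   i=3: 17992
  i=4: 12159   i=5: 7756   i=6: 14454   i=7: 16266
  i=8: 18160   i=9: 7703     …   i=16: 4832
  i=17: 18002
Match at i=17, j=1: e = 17·30 + 1 = 511.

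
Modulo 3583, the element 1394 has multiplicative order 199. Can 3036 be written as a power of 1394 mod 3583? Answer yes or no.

3036 ∈ ⟨1394⟩ iff 3036^199 ≡ 1 (mod 3583), since |⟨1394⟩| = 199.
3036^199 mod 3583 = 1.
Since 1 = 1, 3036 lies in the subgroup.

yes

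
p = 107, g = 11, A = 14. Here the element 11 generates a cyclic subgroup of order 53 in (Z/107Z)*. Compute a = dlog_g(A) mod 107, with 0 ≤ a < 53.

Baby-step giant-step with m = ceil(sqrt(53)) = 8.
Baby table (11^j mod 107 for j=0..7):
  0:1  1:11  2:14  3:47  4:89  5:16  6:69  7:10
Giant step factor: 11^(-8) ≡ 36 (mod 107).
Scan 14·36^i mod 107 for i = 0, 1, …:
  i=0: 14
Match at i=0, j=2: a = 0·8 + 2 = 2.

2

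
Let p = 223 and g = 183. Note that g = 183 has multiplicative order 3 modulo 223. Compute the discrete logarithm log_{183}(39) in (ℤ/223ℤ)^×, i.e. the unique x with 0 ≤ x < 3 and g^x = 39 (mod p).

2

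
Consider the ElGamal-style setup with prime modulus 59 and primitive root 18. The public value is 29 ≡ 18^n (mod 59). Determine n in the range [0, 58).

2

Successive powers of 18 modulo 59:
  18^0=1  18^1=18  18^2=29
So 18^2 ≡ 29 (mod 59), giving n = 2.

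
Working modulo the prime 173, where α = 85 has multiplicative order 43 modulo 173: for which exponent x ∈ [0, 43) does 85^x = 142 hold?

37

Baby-step giant-step with m = ceil(sqrt(43)) = 7.
Baby table (85^j mod 173 for j=0..6):
  0:1  1:85  2:132  3:148  4:124  5:160  6:106
Giant step factor: 85^(-7) ≡ 136 (mod 173).
Scan 142·136^i mod 173 for i = 0, 1, …:
  i=0: 142   i=1: 109   i=2: 119   i=3: 95
  i=4: 118   i=5: 132
Match at i=5, j=2: x = 5·7 + 2 = 37.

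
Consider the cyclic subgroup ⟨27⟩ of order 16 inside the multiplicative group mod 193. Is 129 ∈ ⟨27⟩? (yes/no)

yes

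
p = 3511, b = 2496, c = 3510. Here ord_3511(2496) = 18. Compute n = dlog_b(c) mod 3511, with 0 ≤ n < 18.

9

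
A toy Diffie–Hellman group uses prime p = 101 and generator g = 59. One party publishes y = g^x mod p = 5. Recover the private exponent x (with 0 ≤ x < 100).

56

Baby-step giant-step with m = ceil(sqrt(100)) = 10.
Baby table (59^j mod 101 for j=0..9):
  0:1  1:59  2:47  3:46  4:88  5:41  6:96  7:8
  8:68  9:73
Giant step factor: 59^(-10) ≡ 14 (mod 101).
Scan 5·14^i mod 101 for i = 0, 1, …:
  i=0: 5   i=1: 70   i=2: 71   i=3: 85
  i=4: 79   i=5: 96
Match at i=5, j=6: x = 5·10 + 6 = 56.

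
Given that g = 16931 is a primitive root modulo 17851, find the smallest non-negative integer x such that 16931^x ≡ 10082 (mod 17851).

6489

Baby-step giant-step with m = ceil(sqrt(17850)) = 134.
Baby table (16931^j mod 17851 for j=0..133):
  0:1  1:16931  2:7403  3:8322  4:1839  5:3965  6:11655  7:5851
  8:8082  9:8427  10:12345  11:13687  12:10766  13:2585  14:13834  15:483
  16:1915  17:5449  18:3051  19:13538  20:5038  21:6300  22:5575  23:12088
  24:213  25:401  26:5951  27:5337  28:16836  29:5548  30:1226  31:14544
  32:7770  33:9851  34:5388  35:5618  36:8230  37:15075  38:1227  39:13624
  40:15173  41:322  42:7227  43:9583  44:2034  45:3075  46:9309  47:4200
  48:9667  49:14009  50:142  51:12168  52:15868  53:3558  54:11224  55:9649
  56:12718  57:9696  58:5180  59:617  60:3592  61:15646  62:11437  63:10050
  64:818  65:15033  66:4165  67:6165  68:4818  69:12339  70:1356  71:2050
  72:6206  73:2800  74:12395  75:3389  76:6045  77:8112  78:16529  79:2372
  80:13433  81:12383  82:14429  83:6464  84:15354  85:12312  86:8345  87:16381
  88:13575  89:6700  90:12446  91:10022  92:8727  93:4110  94:3212  95:8226
  96:904  97:7317  98:16038  99:7817  100:2313  101:14160  102:4030  103:5408
  104:5069  105:13482  106:3005  107:2305  108:3669  109:16210  110:10236  111:8208
  112:17464  113:16871  114:9050  115:10417  116:2347  117:731  118:5818  119:2740
  120:14042  121:5484  122:6553  123:4878  124:10692  125:17112  126:1542  127:9440
  128:8637  129:15506  130:15280  131:8988  132:13904  133:7487
Giant step factor: 16931^(-134) ≡ 1861 (mod 17851).
Scan 10082·1861^i mod 17851 for i = 0, 1, …:
  i=0: 10082   i=1: 1201   i=2: 3686   i=3: 4862
  i=4: 15576   i=5: 14763   i=6: 1254   i=7: 13064
  i=8: 16893   i=9: 2262     …   i=47: 10288
  i=48: 9696
Match at i=48, j=57: x = 48·134 + 57 = 6489.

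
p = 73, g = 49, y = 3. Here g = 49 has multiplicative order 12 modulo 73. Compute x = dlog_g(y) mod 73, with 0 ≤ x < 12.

11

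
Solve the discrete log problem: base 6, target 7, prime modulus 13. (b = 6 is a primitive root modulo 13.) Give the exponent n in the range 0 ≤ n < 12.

Successive powers of 6 modulo 13:
  6^0=1  6^1=6  6^2=10  6^3=8  6^4=9  6^5=2
  6^6=12  6^7=7
So 6^7 ≡ 7 (mod 13), giving n = 7.

7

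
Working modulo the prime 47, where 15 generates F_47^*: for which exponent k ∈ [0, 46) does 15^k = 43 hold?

Successive powers of 15 modulo 47:
  15^0=1  15^1=15  15^2=37  15^3=38  15^4=6  15^5=43
So 15^5 ≡ 43 (mod 47), giving k = 5.

5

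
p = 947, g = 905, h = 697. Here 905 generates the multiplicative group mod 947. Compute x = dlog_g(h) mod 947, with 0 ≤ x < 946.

Baby-step giant-step with m = ceil(sqrt(946)) = 31.
Baby table (905^j mod 947 for j=0..30):
  0:1  1:905  2:817  3:725  4:801  5:450  6:40  7:214
  8:482  9:590  10:789  11:7  12:653  13:37  14:340  15:872
  16:309  17:280  18:551  19:533  20:342  21:788  22:49  23:783
  24:259  25:486  26:422  27:269  28:66  29:69  30:890
Giant step factor: 905^(-31) ≡ 411 (mod 947).
Scan 697·411^i mod 947 for i = 0, 1, …:
  i=0: 697   i=1: 473   i=2: 268   i=3: 296
  i=4: 440   i=5: 910   i=6: 892   i=7: 123
  i=8: 362   i=9: 103     …   i=19: 48
  i=20: 788
Match at i=20, j=21: x = 20·31 + 21 = 641.

641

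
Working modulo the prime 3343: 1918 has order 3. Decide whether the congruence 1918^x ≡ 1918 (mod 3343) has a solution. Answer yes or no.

⟨1918⟩ has order 3; its elements mod 3343 are {1, 1424, 1918}.
1918 is in this set.

yes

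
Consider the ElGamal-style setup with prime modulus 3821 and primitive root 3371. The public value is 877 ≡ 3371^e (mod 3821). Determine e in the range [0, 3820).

Baby-step giant-step with m = ceil(sqrt(3820)) = 62.
Baby table (3371^j mod 3821 for j=0..61):
  0:1  1:3371  2:3808  3:2029  4:169  5:370  6:1624  7:2832
  8:1814  9:1394  10:3165  11:983  12:886  13:2505  14:3766  15:1824
  16:715  17:3035  18:2168  19:2576  20:2384  21:901  22:3397  23:3571
  24:1691  25:3250  26:943  27:3602  28:3025  29:2847  30:2706  31:1199
  32:3032  33:3518  34:2615  35:118  36:394  37:2287  38:2520  39:837
  40:1629  41:582  42:1749  43:76  44:189  45:2833  46:1364  47:1381
  48:1373  49:1152  50:1256  51:308  52:2777  53:3638  54:2109  55:2379
  56:3151  57:3462  58:1068  59:846  60:1400  61:465
Giant step factor: 3371^(-62) ≡ 38 (mod 3821).
Scan 877·38^i mod 3821 for i = 0, 1, …:
  i=0: 877   i=1: 2758   i=2: 1637   i=3: 1070
  i=4: 2450   i=5: 1396   i=6: 3375   i=7: 2157
  i=8: 1725   i=9: 593     …   i=17: 1772
  i=18: 2379
Match at i=18, j=55: e = 18·62 + 55 = 1171.

1171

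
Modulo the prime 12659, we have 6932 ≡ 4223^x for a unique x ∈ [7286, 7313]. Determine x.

Compute 4223^7286 mod 12659 = 9924, then multiply by 4223 repeatedly:
  4223^7286=9924  4223^7287=7762  4223^7288=4775  4223^7289=11697  4223^7290=1013
  4223^7291=11816  4223^7292=9849  4223^7293=7512  4223^7294=12381  4223^7295=3293
  4223^7296=6757  4223^7297=1425  4223^7298=4750  4223^7299=7394  4223^7300=7768
  4223^7301=4795  4223^7302=7544  4223^7303=8268  4223^7304=2242  4223^7305=11693
  4223^7306=9439  4223^7307=10365  4223^7308=9232  4223^7309=9675  4223^7310=6932
Found 6932 at exponent 7310.

7310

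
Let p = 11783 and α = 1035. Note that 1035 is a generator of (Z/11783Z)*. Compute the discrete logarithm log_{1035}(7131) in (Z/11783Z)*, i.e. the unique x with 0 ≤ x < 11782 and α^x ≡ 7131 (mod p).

10203

Baby-step giant-step with m = ceil(sqrt(11782)) = 109.
Baby table (1035^j mod 11783 for j=0..108):
  0:1  1:1035  2:10755  3:8273  4:8097  5:2682  6:6865  7:126
  8:797  9:85  10:5494  11:6884  12:8008  13:4831  14:4093  15:6158
  16:10710  17:8830  18:7225  19:7453  20:7773  21:9049  22:10013  23:6198
  24:4978  25:3059  26:8221  27:1409  28:9006  29:857  30:3270  31:2729
  32:8378  33:10725  34:789  35:3588  36:1935  37:11398  38:2147  39:6941
  40:8088  41:5150  42:4334  43:8150  44:10405  45:11296  46:2624  47:5750
  48:835  49:4066  50:1779  51:3117  52:9336  53:700  54:5737  55:10946
  56:5647  57:277  58:3903  59:9819  60:5719  61:4099  62:585  63:4542
  64:11336  65:8675  66:11762  67:1831  68:9805  69:3012  70:6708  71:2593
  72:9014  73:9137  74:6829  75:9998  76:2456  77:8615  78:8577  79:4596
  80:8311  81:295  82:10750  83:3098  84:1454  85:8449  86:1729  87:10282
  88:1821  89:11238  90:1509  91:6459  92:4104  93:5760  94:11185  95:5569
  96:2028  97:1606  98:807  99:10435  100:6997  101:7133  102:6497  103:8085
  104:2045  105:7418  106:6897  107:9680  108:3250
Giant step factor: 1035^(-109) ≡ 3060 (mod 11783).
Scan 7131·3060^i mod 11783 for i = 0, 1, …:
  i=0: 7131   i=1: 10527   i=2: 9681   i=3: 1398
  i=4: 651   i=5: 733   i=6: 4210   i=7: 3781
  i=8: 10737   i=9: 4216     …   i=92: 335
  i=93: 11762
Match at i=93, j=66: x = 93·109 + 66 = 10203.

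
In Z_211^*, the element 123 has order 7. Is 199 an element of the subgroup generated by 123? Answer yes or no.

yes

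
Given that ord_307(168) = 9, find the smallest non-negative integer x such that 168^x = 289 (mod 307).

Successive powers of 168 modulo 307:
  168^0=1  168^1=168  168^2=287  168^3=17  168^4=93  168^5=274
  168^6=289
So 168^6 ≡ 289 (mod 307), giving x = 6.

6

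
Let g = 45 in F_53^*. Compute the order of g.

52

The order of 45 must divide p − 1 = 52 = 2^2 · 13.
Divisors: 1, 2, 4, 13, 26, 52.
Check each in increasing order: 45^1 ≡ 45;  45^2 ≡ 11;  45^4 ≡ 15;  45^13 ≡ 30;  45^26 ≡ 52;  45^52 ≡ 1.
Smallest exponent giving 1 is 52.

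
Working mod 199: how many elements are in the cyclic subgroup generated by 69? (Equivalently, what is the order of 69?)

198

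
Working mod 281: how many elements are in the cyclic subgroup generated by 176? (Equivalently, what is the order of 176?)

280

The order of 176 must divide p − 1 = 280 = 2^3 · 5 · 7.
Divisors: 1, 2, 4, 5, 7, 8, 10, 14, 20, 28, 35, 40, 56, 70, 140, 280.
Check each in increasing order: 176^1 ≡ 176;  176^2 ≡ 66;  176^4 ≡ 141;  176^5 ≡ 88;  176^7 ≡ 188;  176^8 ≡ 211;  176^10 ≡ 157;  176^14 ≡ 219;  176^20 ≡ 202;  176^28 ≡ 191;  176^35 ≡ 221;  176^40 ≡ 59;  176^56 ≡ 232;  176^70 ≡ 228;  176^140 ≡ 280;  176^280 ≡ 1.
Smallest exponent giving 1 is 280.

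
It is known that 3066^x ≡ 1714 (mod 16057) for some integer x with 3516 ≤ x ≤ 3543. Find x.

3523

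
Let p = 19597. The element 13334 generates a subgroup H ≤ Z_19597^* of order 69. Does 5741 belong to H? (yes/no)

5741 ∈ ⟨13334⟩ iff 5741^69 ≡ 1 (mod 19597), since |⟨13334⟩| = 69.
5741^69 mod 19597 = 19567.
Since 19567 ≠ 1, 5741 does not lie in the subgroup.

no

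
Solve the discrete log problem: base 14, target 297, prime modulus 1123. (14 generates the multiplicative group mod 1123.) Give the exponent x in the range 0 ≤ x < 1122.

972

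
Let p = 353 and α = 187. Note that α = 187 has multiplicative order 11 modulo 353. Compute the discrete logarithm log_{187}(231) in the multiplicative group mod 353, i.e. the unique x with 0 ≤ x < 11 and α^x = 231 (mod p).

3

Successive powers of 187 modulo 353:
  187^0=1  187^1=187  187^2=22  187^3=231
So 187^3 ≡ 231 (mod 353), giving x = 3.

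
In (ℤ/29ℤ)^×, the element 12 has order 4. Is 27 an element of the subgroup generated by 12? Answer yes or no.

⟨12⟩ has order 4; its elements mod 29 are {1, 12, 17, 28}.
27 is not in this set.

no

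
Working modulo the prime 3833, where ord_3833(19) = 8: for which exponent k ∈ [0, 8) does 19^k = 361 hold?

Successive powers of 19 modulo 3833:
  19^0=1  19^1=19  19^2=361
So 19^2 ≡ 361 (mod 3833), giving k = 2.

2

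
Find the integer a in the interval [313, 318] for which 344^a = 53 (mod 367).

Compute 344^313 mod 367 = 176, then multiply by 344 repeatedly:
  344^313=176  344^314=356  344^315=253  344^316=53
Found 53 at exponent 316.

316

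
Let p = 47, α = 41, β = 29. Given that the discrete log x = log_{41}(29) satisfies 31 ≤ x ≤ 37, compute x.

33

Compute 41^31 mod 47 = 23, then multiply by 41 repeatedly:
  41^31=23  41^32=3  41^33=29
Found 29 at exponent 33.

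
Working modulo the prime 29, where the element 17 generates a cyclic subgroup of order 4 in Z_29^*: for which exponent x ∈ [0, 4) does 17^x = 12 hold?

Successive powers of 17 modulo 29:
  17^0=1  17^1=17  17^2=28  17^3=12
So 17^3 ≡ 12 (mod 29), giving x = 3.

3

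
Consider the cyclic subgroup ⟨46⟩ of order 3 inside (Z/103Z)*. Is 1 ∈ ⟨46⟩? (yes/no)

yes

1 ∈ ⟨46⟩ iff 1^3 ≡ 1 (mod 103), since |⟨46⟩| = 3.
1^3 mod 103 = 1.
Since 1 = 1, 1 lies in the subgroup.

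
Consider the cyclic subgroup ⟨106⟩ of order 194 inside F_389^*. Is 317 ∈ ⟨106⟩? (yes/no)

no

317 ∈ ⟨106⟩ iff 317^194 ≡ 1 (mod 389), since |⟨106⟩| = 194.
317^194 mod 389 = 388.
Since 388 ≠ 1, 317 does not lie in the subgroup.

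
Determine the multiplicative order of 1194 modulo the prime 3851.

385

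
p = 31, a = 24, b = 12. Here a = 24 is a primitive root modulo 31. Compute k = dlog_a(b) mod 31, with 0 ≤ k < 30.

Successive powers of 24 modulo 31:
  24^0=1  24^1=24  24^2=18  24^3=29  24^4=14  24^5=26
  24^6=4  24^7=3  24^8=10  24^9=23  24^10=25  24^11=11
  24^12=16  24^13=12
So 24^13 ≡ 12 (mod 31), giving k = 13.

13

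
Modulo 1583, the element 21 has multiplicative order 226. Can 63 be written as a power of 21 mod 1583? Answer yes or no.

yes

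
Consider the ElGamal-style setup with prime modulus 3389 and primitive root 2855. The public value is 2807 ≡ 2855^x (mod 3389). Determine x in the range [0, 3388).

884

Baby-step giant-step with m = ceil(sqrt(3388)) = 59.
Baby table (2855^j mod 3389 for j=0..58):
  0:1  1:2855  2:480  3:1244  4:3337  5:656  6:2152  7:3092
  8:2704  9:3167  10:3322  11:1888  12:1730  13:1377  14:95  15:105
  16:1543  17:2954  18:1838  19:1318  20:1100  21:2286  22:2705  23:2633
  24:413  25:3132  26:1678  27:2033  28:2247  29:3197  30:858  31:2732
  32:1771  33:3206  34:2830  35:274  36:2800  37:2738  38:1956  39:2697
  40:127  41:3351  42:3347  43:2094  44:174  45:1976  46:2184  47:2949
  48:1119  49:2307  50:1658  51:2546  52:2814  53:2040  54:1898  55:3168
  56:2788  57:2368  58:2974
Giant step factor: 2855^(-59) ≡ 2215 (mod 3389).
Scan 2807·2215^i mod 3389 for i = 0, 1, …:
  i=0: 2807   i=1: 2079   i=2: 2723   i=3: 2414
  i=4: 2557   i=5: 736   i=6: 131   i=7: 2100
  i=8: 1792   i=9: 761     …   i=13: 2532
  i=14: 2974
Match at i=14, j=58: x = 14·59 + 58 = 884.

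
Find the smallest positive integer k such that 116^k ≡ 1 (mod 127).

The order of 116 must divide p − 1 = 126 = 2 · 3^2 · 7.
Divisors: 1, 2, 3, 6, 7, 9, 14, 18, 21, 42, 63, 126.
Check each in increasing order: 116^1 ≡ 116;  116^2 ≡ 121;  116^3 ≡ 66;  116^6 ≡ 38;  116^7 ≡ 90;  116^9 ≡ 95;  116^14 ≡ 99;  116^18 ≡ 8;  116^21 ≡ 20;  116^42 ≡ 19;  116^63 ≡ 126;  116^126 ≡ 1.
Smallest exponent giving 1 is 126.

126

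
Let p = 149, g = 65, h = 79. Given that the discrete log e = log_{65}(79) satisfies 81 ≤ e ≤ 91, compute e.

85

Compute 65^81 mod 149 = 98, then multiply by 65 repeatedly:
  65^81=98  65^82=112  65^83=128  65^84=125  65^85=79
Found 79 at exponent 85.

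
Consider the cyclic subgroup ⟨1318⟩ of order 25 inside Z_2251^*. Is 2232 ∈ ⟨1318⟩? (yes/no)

⟨1318⟩ has order 25; its elements mod 2251 are {1, 66, 115, 176, 361, 508, 523, 753, 837, 997, 1057, 1158, 1218, 1316, 1318, 1450, 1603, 1619, 1713, 1970, 2008, 2014, 2105, 2145, 2232}.
2232 is in this set.

yes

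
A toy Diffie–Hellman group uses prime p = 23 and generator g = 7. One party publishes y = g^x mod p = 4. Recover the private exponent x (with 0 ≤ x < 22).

Successive powers of 7 modulo 23:
  7^0=1  7^1=7  7^2=3  7^3=21  7^4=9  7^5=17
  7^6=4
So 7^6 ≡ 4 (mod 23), giving x = 6.

6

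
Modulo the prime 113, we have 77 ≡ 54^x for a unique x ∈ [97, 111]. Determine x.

110

Compute 54^97 mod 113 = 38, then multiply by 54 repeatedly:
  54^97=38  54^98=18  54^99=68  54^100=56  54^101=86
  54^102=11  54^103=29  54^104=97  54^105=40  54^106=13
  54^107=24  54^108=53  54^109=37  54^110=77
Found 77 at exponent 110.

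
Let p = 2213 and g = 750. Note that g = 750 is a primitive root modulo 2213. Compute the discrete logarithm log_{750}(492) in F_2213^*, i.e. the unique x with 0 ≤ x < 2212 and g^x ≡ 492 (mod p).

31

Baby-step giant-step with m = ceil(sqrt(2212)) = 48.
Baby table (750^j mod 2213 for j=0..47):
  0:1  1:750  2:398  3:1958  4:1281  5:308  6:848  7:869
  8:1128  9:634  10:1918  11:50  12:2092  13:2196  14:528  15:2086
  16:2122  17:353  18:1403  19:1075  20:718  21:741  22:287  23:589
  24:1363  25:2057  26:289  27:2089  28:2159  29:1547  30:638  31:492
  32:1642  33:1072  34:681  35:1760  36:1052  37:1172  38:439  39:1726
  40:2108  41:918  42:257  43:219  44:488  45:855  46:1693  47:1701
Giant step factor: 750^(-48) ≡ 1840 (mod 2213).
Scan 492·1840^i mod 2213 for i = 0, 1, …:
  i=0: 492
Match at i=0, j=31: x = 0·48 + 31 = 31.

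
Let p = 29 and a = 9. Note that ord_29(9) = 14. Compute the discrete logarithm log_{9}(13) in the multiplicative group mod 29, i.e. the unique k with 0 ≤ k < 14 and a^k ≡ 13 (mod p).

Successive powers of 9 modulo 29:
  9^0=1  9^1=9  9^2=23  9^3=4  9^4=7  9^5=5
  9^6=16  9^7=28  9^8=20  9^9=6  9^10=25  9^11=22
  9^12=24  9^13=13
So 9^13 ≡ 13 (mod 29), giving k = 13.

13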